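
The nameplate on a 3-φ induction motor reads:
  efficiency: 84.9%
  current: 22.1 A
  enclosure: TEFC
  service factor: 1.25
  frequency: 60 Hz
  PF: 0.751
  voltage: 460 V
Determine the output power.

11.2 kW

P_in = √3·V·I·cosφ = 1.732 × 460 × 22.1 × 0.751 = 13223 W
P_out = η·P_in = 0.849 × 13223 = 11226 W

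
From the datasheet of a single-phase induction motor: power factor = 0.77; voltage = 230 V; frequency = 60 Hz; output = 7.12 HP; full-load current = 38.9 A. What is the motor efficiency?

77.1 %

P_out = 7.12 × 746 = 5312 W
P_in = V·I·cosφ = 230 × 38.9 × 0.77 = 6889 W
η = P_out / P_in = 5312 / 6889 = 0.771 = 77.1%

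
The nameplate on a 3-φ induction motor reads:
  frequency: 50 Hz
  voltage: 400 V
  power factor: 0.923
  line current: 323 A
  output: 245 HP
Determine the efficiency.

88.5 %

P_out = 245 × 746 = 182770 W
P_in = √3·V_L·I_L·cosφ = 1.732 × 400 × 323 × 0.923 = 206544 W
η = P_out / P_in = 182770 / 206544 = 0.885 = 88.5%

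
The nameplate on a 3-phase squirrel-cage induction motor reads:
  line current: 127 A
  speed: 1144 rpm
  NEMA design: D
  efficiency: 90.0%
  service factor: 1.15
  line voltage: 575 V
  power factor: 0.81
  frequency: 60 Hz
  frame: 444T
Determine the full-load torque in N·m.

P_in = √3·V·I·cosφ = 1.732 × 575 × 127 × 0.81 = 102448 W
P_out = η·P_in = 0.9 × 102448 = 92203 W
n = 1144 rpm
ω = 2π×1144/60 = 119.8 rad/s
τ = P_out/ω = 92203/119.8 = 770 N·m

770 N·m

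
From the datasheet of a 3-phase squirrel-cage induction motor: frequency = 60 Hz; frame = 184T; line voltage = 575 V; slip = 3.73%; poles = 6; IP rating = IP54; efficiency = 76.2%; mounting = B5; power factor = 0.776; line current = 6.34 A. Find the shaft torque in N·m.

30.9 N·m

P_in = √3·V·I·cosφ = 1.732 × 575 × 6.34 × 0.776 = 4900 W
P_out = η·P_in = 0.762 × 4900 = 3734 W
n_s = 120×60/6 = 1200 rpm; n = 1200×(1−0.0373) = 1155 rpm
ω = 2π×1155/60 = 121 rad/s
τ = P_out/ω = 3734/121 = 30.9 N·m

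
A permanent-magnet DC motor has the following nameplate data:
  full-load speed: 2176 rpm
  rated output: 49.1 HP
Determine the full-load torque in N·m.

P_out = 49.1 × 746 = 36629 W
ω = 2π × 2176/60 = 227.9 rad/s
τ = P_out/ω = 36629/227.9 = 161 N·m

161 N·m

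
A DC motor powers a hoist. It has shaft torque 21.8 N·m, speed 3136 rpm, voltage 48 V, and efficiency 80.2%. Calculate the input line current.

186 A

ω = 2π×3136/60 = 328.4 rad/s; P_out = τω = 21.8 × 328.4 = 7159 W
P_in = P_out / η = 7159 / 0.802 = 8926 W
I = P_in / V = 8926 / 48 = 186 A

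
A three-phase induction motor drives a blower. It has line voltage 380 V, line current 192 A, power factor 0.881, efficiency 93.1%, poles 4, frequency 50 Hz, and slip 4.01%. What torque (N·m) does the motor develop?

P_in = √3·V·I·cosφ = 1.732 × 380 × 192 × 0.881 = 111329 W
P_out = η·P_in = 0.931 × 111329 = 103647 W
n_s = 120×50/4 = 1500 rpm; n = 1500×(1−0.0401) = 1440 rpm
ω = 2π×1440/60 = 150.8 rad/s
τ = P_out/ω = 103647/150.8 = 687 N·m

687 N·m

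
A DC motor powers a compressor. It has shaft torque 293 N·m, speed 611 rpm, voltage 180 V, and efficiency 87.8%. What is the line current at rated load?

119 A

ω = 2π×611/60 = 63.98 rad/s; P_out = τω = 293 × 63.98 = 18746 W
P_in = P_out / η = 18746 / 0.878 = 21351 W
I = P_in / V = 21351 / 180 = 119 A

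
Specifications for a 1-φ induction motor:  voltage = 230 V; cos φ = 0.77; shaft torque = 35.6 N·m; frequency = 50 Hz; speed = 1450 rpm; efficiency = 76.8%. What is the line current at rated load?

39.7 A

ω = 2π×1450/60 = 151.8 rad/s; P_out = τω = 35.6 × 151.8 = 5404 W
P_in = P_out / η = 5404 / 0.768 = 7036 W
I = P_in / (V·cosφ) = 7036 / (230 × 0.77) = 39.7 A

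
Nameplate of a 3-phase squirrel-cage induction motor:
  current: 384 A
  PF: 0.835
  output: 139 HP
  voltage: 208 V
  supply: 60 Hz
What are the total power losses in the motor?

P_in = √3·V·I·cosφ = 1.732×208×384×0.835 = 115512 W
P_out = 139×746 = 103694 W
Losses = P_in − P_out = 115512 − 103694 = 11818 W

11800 W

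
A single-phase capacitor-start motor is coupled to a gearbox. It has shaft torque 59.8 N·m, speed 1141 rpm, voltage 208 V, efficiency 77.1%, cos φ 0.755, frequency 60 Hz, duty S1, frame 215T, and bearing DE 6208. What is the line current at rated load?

ω = 2π×1141/60 = 119.5 rad/s; P_out = τω = 59.8 × 119.5 = 7146 W
P_in = P_out / η = 7146 / 0.771 = 9268 W
I = P_in / (V·cosφ) = 9268 / (208 × 0.755) = 59 A

59 A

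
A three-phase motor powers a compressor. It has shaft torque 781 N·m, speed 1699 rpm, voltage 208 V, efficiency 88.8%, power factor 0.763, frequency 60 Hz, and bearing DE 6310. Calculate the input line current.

ω = 2π×1699/60 = 177.9 rad/s; P_out = τω = 781 × 177.9 = 138940 W
P_in = P_out / η = 138940 / 0.888 = 156464 W
I_L = P_in / (√3·V_L·cosφ) = 156464 / (1.732 × 208 × 0.763) = 569 A

569 A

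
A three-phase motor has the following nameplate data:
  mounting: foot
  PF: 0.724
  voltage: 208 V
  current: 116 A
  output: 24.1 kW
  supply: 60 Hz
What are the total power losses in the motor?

P_in = √3·V·I·cosφ = 1.732×208×116×0.724 = 30256 W
P_out = 24100 W
Losses = P_in − P_out = 30256 − 24100 = 6156 W

6.16 kW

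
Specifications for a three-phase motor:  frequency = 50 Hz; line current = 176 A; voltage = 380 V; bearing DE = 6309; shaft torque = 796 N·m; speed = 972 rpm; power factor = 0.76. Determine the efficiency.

ω = 2π × 972/60 = 101.8 rad/s; P_out = τω = 796 × 101.8 = 81033 W
P_in = √3·V_L·I_L·cosφ = 1.732 × 380 × 176 × 0.76 = 88035 W
η = P_out / P_in = 81033 / 88035 = 0.920 = 92.0%

92.0 %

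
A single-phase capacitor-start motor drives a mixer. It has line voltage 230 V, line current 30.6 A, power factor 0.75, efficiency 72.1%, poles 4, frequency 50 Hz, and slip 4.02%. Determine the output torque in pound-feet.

18.6 lb·ft

P_in = V·I·cosφ = 230 × 30.6 × 0.75 = 5279 W
P_out = η·P_in = 0.721 × 5279 = 3806 W
n_s = 120×50/4 = 1500 rpm; n = 1500×(1−0.0402) = 1440 rpm
ω = 2π×1440/60 = 150.8 rad/s
τ = P_out/ω = 3806/150.8 = 25.24 N·m
In lb·ft: 25.24/1.356 = 18.6 lb·ft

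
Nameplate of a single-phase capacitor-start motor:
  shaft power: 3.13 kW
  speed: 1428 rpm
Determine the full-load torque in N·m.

ω = 2π × 1428/60 = 149.5 rad/s
τ = P/ω = 3130/149.5 = 20.9 N·m

20.9 N·m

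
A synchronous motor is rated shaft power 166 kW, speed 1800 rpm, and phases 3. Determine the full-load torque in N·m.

881 N·m

ω = 2π × 1800/60 = 188.5 rad/s
τ = P/ω = 166000/188.5 = 881 N·m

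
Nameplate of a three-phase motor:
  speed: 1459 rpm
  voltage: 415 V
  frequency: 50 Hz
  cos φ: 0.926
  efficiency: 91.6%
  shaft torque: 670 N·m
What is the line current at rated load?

ω = 2π×1459/60 = 152.8 rad/s; P_out = τω = 670 × 152.8 = 102376 W
P_in = P_out / η = 102376 / 0.916 = 111764 W
I_L = P_in / (√3·V_L·cosφ) = 111764 / (1.732 × 415 × 0.926) = 168 A

168 A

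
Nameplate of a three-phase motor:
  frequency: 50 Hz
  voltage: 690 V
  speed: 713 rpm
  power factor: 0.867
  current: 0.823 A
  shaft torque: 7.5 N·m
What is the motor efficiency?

65.7 %

ω = 2π × 713/60 = 74.67 rad/s; P_out = τω = 7.5 × 74.67 = 560 W
P_in = √3·V_L·I_L·cosφ = 1.732 × 690 × 0.823 × 0.867 = 853 W
η = P_out / P_in = 560 / 853 = 0.657 = 65.7%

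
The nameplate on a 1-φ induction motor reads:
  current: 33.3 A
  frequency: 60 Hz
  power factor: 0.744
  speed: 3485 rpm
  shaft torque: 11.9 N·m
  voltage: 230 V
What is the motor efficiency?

ω = 2π × 3485/60 = 364.9 rad/s; P_out = τω = 11.9 × 364.9 = 4342 W
P_in = V·I·cosφ = 230 × 33.3 × 0.744 = 5698 W
η = P_out / P_in = 4342 / 5698 = 0.762 = 76.2%

76.2 %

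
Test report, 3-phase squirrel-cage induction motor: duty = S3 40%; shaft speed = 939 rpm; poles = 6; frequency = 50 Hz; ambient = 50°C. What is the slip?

6.10 %

n_s = 120f/p = 120×50/6 = 1000 rpm
s = (n_s − n)/n_s = (1000 − 939)/1000 = 0.0610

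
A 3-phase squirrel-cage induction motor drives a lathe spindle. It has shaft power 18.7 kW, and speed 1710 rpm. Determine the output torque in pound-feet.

ω = 2π × 1710/60 = 179.1 rad/s
τ = P/ω = 18700/179.1 = 104.4 N·m
In lb·ft: 104.4/1.356 = 77 lb·ft

77 lb·ft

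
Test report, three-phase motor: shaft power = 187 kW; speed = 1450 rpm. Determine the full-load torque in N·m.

ω = 2π × 1450/60 = 151.8 rad/s
τ = P/ω = 187000/151.8 = 1230 N·m

1230 N·m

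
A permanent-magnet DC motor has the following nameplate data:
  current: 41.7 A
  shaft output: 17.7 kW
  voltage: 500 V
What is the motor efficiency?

84.9 %

P_out = 17.7 kW = 17700 W
P_in = V·I = 500 × 41.7 = 20850 W
η = P_out / P_in = 17700 / 20850 = 0.849 = 84.9%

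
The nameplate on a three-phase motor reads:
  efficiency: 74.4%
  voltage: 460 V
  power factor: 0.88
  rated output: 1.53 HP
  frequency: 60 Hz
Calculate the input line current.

2.19 A

P_out = 1.53 × 746 = 1141 W
P_in = P_out / η = 1141 / 0.744 = 1534 W
I_L = P_in / (√3·V_L·cosφ) = 1534 / (1.732 × 460 × 0.88) = 2.19 A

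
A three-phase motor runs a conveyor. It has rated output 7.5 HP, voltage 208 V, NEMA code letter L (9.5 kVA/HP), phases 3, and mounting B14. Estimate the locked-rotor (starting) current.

198 A

S_LR = 9.5 × 7.5 = 71.25 kVA
I_LR = S_LR/(√3·V_L) = 71250/(1.732×208) = 198 A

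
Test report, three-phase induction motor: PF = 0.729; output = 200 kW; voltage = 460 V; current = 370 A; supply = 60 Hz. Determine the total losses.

14900 W

P_in = √3·V·I·cosφ = 1.732×460×370×0.729 = 214899 W
P_out = 200000 W
Losses = P_in − P_out = 214899 − 200000 = 14899 W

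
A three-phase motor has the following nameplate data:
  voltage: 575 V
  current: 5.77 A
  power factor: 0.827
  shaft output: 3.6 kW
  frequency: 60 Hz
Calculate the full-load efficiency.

P_out = 3.6 kW = 3600 W
P_in = √3·V_L·I_L·cosφ = 1.732 × 575 × 5.77 × 0.827 = 4752 W
η = P_out / P_in = 3600 / 4752 = 0.758 = 75.8%

75.8 %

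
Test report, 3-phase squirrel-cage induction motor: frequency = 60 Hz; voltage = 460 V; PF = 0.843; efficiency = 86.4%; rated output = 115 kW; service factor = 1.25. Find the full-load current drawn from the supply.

P_out = 115 kW = 115000 W
P_in = P_out / η = 115000 / 0.864 = 133102 W
I_L = P_in / (√3·V_L·cosφ) = 133102 / (1.732 × 460 × 0.843) = 198 A

198 A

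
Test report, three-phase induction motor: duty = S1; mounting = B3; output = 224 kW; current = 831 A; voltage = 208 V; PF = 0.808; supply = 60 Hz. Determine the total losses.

P_in = √3·V·I·cosφ = 1.732×208×831×0.808 = 241893 W
P_out = 224000 W
Losses = P_in − P_out = 241893 − 224000 = 17893 W

17900 W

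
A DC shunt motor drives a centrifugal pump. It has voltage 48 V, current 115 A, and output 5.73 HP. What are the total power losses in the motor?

1250 W

P_in = V·I = 48×115 = 5520 W
P_out = 5.73×746 = 4275 W
Losses = P_in − P_out = 5520 − 4275 = 1245 W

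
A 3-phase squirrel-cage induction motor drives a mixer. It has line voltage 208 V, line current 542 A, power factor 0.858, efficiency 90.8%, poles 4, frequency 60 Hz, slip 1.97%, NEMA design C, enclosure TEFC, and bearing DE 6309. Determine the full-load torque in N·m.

P_in = √3·V·I·cosφ = 1.732 × 208 × 542 × 0.858 = 167532 W
P_out = η·P_in = 0.908 × 167532 = 152119 W
n_s = 120×60/4 = 1800 rpm; n = 1800×(1−0.0197) = 1765 rpm
ω = 2π×1765/60 = 184.8 rad/s
τ = P_out/ω = 152119/184.8 = 823 N·m

823 N·m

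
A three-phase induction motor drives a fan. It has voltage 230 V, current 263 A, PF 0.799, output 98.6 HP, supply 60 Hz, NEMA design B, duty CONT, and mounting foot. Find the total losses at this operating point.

P_in = √3·V·I·cosφ = 1.732×230×263×0.799 = 83710 W
P_out = 98.6×746 = 73556 W
Losses = P_in − P_out = 83710 − 73556 = 10154 W

10.2 kW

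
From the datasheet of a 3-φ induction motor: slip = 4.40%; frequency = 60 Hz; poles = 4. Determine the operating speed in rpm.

n_s = 120f/p = 120×60/4 = 1800 rpm
n = n_s(1 − s) = 1800 × (1 − 0.044) = 1721 rpm

1721 rpm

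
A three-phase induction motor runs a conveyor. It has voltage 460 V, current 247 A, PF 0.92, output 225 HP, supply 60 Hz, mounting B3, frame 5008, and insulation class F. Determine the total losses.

P_in = √3·V·I·cosφ = 1.732×460×247×0.92 = 181047 W
P_out = 225×746 = 167850 W
Losses = P_in − P_out = 181047 − 167850 = 13197 W

13.2 kW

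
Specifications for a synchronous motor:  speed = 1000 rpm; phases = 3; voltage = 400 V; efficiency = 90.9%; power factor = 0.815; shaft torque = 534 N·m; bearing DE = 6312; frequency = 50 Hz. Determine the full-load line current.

ω = 2π×1000/60 = 104.7 rad/s; P_out = τω = 534 × 104.7 = 55910 W
P_in = P_out / η = 55910 / 0.909 = 61507 W
I_L = P_in / (√3·V_L·cosφ) = 61507 / (1.732 × 400 × 0.815) = 109 A

109 A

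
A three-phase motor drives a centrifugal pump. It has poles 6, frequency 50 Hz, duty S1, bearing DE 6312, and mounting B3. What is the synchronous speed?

n_s = 120f/p = 120×50/6 = 1000 rpm

1000 rpm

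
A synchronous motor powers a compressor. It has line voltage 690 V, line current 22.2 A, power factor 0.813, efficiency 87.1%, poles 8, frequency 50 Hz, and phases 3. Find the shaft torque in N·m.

P_in = √3·V·I·cosφ = 1.732 × 690 × 22.2 × 0.813 = 21570 W
P_out = η·P_in = 0.871 × 21570 = 18787 W
n = n_s = 120×50/8 = 750 rpm (synchronous)
ω = 2π×750/60 = 78.54 rad/s
τ = P_out/ω = 18787/78.54 = 239 N·m

239 N·m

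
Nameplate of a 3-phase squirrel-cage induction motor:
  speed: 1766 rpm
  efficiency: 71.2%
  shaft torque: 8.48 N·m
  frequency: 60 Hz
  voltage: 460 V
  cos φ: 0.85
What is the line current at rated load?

3.25 A

ω = 2π×1766/60 = 184.9 rad/s; P_out = τω = 8.48 × 184.9 = 1568 W
P_in = P_out / η = 1568 / 0.712 = 2202 W
I_L = P_in / (√3·V_L·cosφ) = 2202 / (1.732 × 460 × 0.85) = 3.25 A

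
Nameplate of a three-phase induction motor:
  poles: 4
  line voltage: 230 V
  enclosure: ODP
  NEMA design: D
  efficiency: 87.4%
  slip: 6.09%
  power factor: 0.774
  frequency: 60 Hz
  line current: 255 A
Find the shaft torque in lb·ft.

P_in = √3·V·I·cosφ = 1.732 × 230 × 255 × 0.774 = 78624 W
P_out = η·P_in = 0.874 × 78624 = 68717 W
n_s = 120×60/4 = 1800 rpm; n = 1800×(1−0.0609) = 1690 rpm
ω = 2π×1690/60 = 177 rad/s
τ = P_out/ω = 68717/177 = 388.2 N·m
In lb·ft: 388.2/1.356 = 286 lb·ft

286 lb·ft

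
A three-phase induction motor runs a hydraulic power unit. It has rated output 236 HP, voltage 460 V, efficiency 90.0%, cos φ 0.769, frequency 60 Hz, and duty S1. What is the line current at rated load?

319 A

P_out = 236 × 746 = 176056 W
P_in = P_out / η = 176056 / 0.900 = 195618 W
I_L = P_in / (√3·V_L·cosφ) = 195618 / (1.732 × 460 × 0.769) = 319 A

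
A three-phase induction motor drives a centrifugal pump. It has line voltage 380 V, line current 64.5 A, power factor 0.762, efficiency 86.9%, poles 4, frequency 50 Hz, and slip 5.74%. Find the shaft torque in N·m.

190 N·m

P_in = √3·V·I·cosφ = 1.732 × 380 × 64.5 × 0.762 = 32348 W
P_out = η·P_in = 0.869 × 32348 = 28110 W
n_s = 120×50/4 = 1500 rpm; n = 1500×(1−0.0574) = 1414 rpm
ω = 2π×1414/60 = 148.1 rad/s
τ = P_out/ω = 28110/148.1 = 190 N·m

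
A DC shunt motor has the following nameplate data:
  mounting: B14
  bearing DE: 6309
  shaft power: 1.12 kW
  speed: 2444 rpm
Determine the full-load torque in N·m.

4.38 N·m

ω = 2π × 2444/60 = 255.9 rad/s
τ = P/ω = 1120/255.9 = 4.38 N·m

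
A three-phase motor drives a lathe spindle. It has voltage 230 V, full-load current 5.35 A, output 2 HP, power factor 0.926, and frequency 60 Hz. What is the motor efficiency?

75.6 %

P_out = 2 × 746 = 1492 W
P_in = √3·V_L·I_L·cosφ = 1.732 × 230 × 5.35 × 0.926 = 1974 W
η = P_out / P_in = 1492 / 1974 = 0.756 = 75.6%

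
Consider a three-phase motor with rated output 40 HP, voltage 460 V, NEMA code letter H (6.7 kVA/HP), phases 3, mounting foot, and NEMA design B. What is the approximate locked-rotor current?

S_LR = 6.7 × 40 = 268 kVA
I_LR = S_LR/(√3·V_L) = 268000/(1.732×460) = 336 A

336 A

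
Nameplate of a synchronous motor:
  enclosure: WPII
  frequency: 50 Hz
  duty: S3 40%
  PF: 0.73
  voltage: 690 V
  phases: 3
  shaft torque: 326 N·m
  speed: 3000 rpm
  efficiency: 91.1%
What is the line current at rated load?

129 A

ω = 2π×3000/60 = 314.2 rad/s; P_out = τω = 326 × 314.2 = 102429 W
P_in = P_out / η = 102429 / 0.911 = 112436 W
I_L = P_in / (√3·V_L·cosφ) = 112436 / (1.732 × 690 × 0.73) = 129 A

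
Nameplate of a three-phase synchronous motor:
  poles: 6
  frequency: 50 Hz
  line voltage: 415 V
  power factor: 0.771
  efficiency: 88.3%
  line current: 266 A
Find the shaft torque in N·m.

1240 N·m

P_in = √3·V·I·cosφ = 1.732 × 415 × 266 × 0.771 = 147412 W
P_out = η·P_in = 0.883 × 147412 = 130165 W
n = n_s = 120×50/6 = 1000 rpm (synchronous)
ω = 2π×1000/60 = 104.7 rad/s
τ = P_out/ω = 130165/104.7 = 1240 N·m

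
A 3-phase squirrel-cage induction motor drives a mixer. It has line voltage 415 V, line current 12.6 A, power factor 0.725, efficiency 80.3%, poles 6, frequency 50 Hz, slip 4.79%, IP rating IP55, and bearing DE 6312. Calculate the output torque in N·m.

P_in = √3·V·I·cosφ = 1.732 × 415 × 12.6 × 0.725 = 6566 W
P_out = η·P_in = 0.803 × 6566 = 5272 W
n_s = 120×50/6 = 1000 rpm; n = 1000×(1−0.0479) = 952 rpm
ω = 2π×952/60 = 99.69 rad/s
τ = P_out/ω = 5272/99.69 = 52.9 N·m

52.9 N·m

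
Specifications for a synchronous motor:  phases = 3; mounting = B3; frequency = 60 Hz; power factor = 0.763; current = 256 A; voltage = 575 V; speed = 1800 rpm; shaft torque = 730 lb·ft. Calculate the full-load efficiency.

95.9 %

τ = 730 lb·ft × 1.356 = 989.9 N·m
ω = 2π × 1800/60 = 188.5 rad/s; P_out = τω = 989.9 × 188.5 = 186596 W
P_in = √3·V_L·I_L·cosφ = 1.732 × 575 × 256 × 0.763 = 194527 W
η = P_out / P_in = 186596 / 194527 = 0.959 = 95.9%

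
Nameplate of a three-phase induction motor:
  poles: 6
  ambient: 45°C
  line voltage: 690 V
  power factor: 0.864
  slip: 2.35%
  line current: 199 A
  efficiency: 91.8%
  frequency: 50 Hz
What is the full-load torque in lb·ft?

P_in = √3·V·I·cosφ = 1.732 × 690 × 199 × 0.864 = 205477 W
P_out = η·P_in = 0.918 × 205477 = 188628 W
n_s = 120×50/6 = 1000 rpm; n = 1000×(1−0.0235) = 977 rpm
ω = 2π×977/60 = 102.3 rad/s
τ = P_out/ω = 188628/102.3 = 1844 N·m
In lb·ft: 1844/1.356 = 1360 lb·ft

1360 lb·ft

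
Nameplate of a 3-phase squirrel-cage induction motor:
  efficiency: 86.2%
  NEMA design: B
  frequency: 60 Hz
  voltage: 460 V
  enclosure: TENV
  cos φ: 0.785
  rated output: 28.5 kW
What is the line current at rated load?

P_out = 28.5 kW = 28500 W
P_in = P_out / η = 28500 / 0.862 = 33063 W
I_L = P_in / (√3·V_L·cosφ) = 33063 / (1.732 × 460 × 0.785) = 52.9 A

52.9 A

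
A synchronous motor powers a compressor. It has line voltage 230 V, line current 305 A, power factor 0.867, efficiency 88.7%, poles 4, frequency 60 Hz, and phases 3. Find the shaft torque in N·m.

P_in = √3·V·I·cosφ = 1.732 × 230 × 305 × 0.867 = 105340 W
P_out = η·P_in = 0.887 × 105340 = 93437 W
n = n_s = 120×60/4 = 1800 rpm (synchronous)
ω = 2π×1800/60 = 188.5 rad/s
τ = P_out/ω = 93437/188.5 = 496 N·m

496 N·m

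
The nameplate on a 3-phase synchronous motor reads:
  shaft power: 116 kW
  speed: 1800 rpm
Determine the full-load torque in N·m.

ω = 2π × 1800/60 = 188.5 rad/s
τ = P/ω = 116000/188.5 = 615 N·m

615 N·m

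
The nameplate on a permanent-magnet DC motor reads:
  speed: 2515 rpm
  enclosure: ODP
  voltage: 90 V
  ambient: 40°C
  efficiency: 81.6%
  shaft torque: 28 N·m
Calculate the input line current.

100 A

ω = 2π×2515/60 = 263.4 rad/s; P_out = τω = 28 × 263.4 = 7375 W
P_in = P_out / η = 7375 / 0.816 = 9038 W
I = P_in / V = 9038 / 90 = 100 A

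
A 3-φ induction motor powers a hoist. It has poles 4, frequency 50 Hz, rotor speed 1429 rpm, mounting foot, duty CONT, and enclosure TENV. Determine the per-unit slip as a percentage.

n_s = 120f/p = 120×50/4 = 1500 rpm
s = (n_s − n)/n_s = (1500 − 1429)/1500 = 0.0473

4.7 %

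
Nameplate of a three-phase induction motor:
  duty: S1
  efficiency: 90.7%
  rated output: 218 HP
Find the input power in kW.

P_out = 218 × 746 = 162628 W
P_in = P_out/η = 162628/0.907 = 179303 W = 179 kW

179 kW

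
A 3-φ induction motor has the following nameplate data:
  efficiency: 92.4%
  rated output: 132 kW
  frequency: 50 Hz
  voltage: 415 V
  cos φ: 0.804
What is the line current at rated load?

P_out = 132 kW = 132000 W
P_in = P_out / η = 132000 / 0.924 = 142857 W
I_L = P_in / (√3·V_L·cosφ) = 142857 / (1.732 × 415 × 0.804) = 247 A

247 A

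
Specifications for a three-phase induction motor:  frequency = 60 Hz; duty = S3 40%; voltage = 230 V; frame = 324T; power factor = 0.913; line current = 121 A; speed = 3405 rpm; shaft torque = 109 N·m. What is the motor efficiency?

ω = 2π × 3405/60 = 356.6 rad/s; P_out = τω = 109 × 356.6 = 38869 W
P_in = √3·V_L·I_L·cosφ = 1.732 × 230 × 121 × 0.913 = 44008 W
η = P_out / P_in = 38869 / 44008 = 0.883 = 88.3%

88.3 %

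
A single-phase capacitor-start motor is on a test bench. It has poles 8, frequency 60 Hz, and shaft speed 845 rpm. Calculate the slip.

6.11 %

n_s = 120f/p = 120×60/8 = 900 rpm
s = (n_s − n)/n_s = (900 − 845)/900 = 0.0611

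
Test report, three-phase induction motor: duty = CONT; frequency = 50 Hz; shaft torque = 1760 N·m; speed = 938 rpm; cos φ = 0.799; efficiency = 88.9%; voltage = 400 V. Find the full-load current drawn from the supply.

ω = 2π×938/60 = 98.23 rad/s; P_out = τω = 1760 × 98.23 = 172885 W
P_in = P_out / η = 172885 / 0.889 = 194471 W
I_L = P_in / (√3·V_L·cosφ) = 194471 / (1.732 × 400 × 0.799) = 351 A

351 A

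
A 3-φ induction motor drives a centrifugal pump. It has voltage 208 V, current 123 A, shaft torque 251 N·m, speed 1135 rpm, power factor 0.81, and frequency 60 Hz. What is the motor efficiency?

ω = 2π × 1135/60 = 118.9 rad/s; P_out = τω = 251 × 118.9 = 29844 W
P_in = √3·V_L·I_L·cosφ = 1.732 × 208 × 123 × 0.81 = 35892 W
η = P_out / P_in = 29844 / 35892 = 0.831 = 83.1%

83.1 %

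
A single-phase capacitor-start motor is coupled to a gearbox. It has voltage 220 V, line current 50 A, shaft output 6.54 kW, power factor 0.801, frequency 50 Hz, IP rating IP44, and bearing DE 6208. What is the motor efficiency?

P_out = 6.54 kW = 6540 W
P_in = V·I·cosφ = 220 × 50 × 0.801 = 8811 W
η = P_out / P_in = 6540 / 8811 = 0.742 = 74.2%

74.2 %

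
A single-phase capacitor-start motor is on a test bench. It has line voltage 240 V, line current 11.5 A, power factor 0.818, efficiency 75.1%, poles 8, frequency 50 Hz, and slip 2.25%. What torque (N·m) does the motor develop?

22.1 N·m

P_in = V·I·cosφ = 240 × 11.5 × 0.818 = 2258 W
P_out = η·P_in = 0.751 × 2258 = 1696 W
n_s = 120×50/8 = 750 rpm; n = 750×(1−0.0225) = 733 rpm
ω = 2π×733/60 = 76.76 rad/s
τ = P_out/ω = 1696/76.76 = 22.1 N·m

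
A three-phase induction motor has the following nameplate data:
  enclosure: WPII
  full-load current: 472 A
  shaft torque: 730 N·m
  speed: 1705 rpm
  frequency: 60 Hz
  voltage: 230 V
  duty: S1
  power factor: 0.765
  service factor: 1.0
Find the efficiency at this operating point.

90.6 %

ω = 2π × 1705/60 = 178.5 rad/s; P_out = τω = 730 × 178.5 = 130305 W
P_in = √3·V_L·I_L·cosφ = 1.732 × 230 × 472 × 0.765 = 143840 W
η = P_out / P_in = 130305 / 143840 = 0.906 = 90.6%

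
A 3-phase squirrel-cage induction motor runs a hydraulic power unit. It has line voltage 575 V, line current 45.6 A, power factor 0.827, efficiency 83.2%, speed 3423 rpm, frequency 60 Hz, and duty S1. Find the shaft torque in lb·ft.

64.3 lb·ft

P_in = √3·V·I·cosφ = 1.732 × 575 × 45.6 × 0.827 = 37557 W
P_out = η·P_in = 0.832 × 37557 = 31247 W
n = 3423 rpm
ω = 2π×3423/60 = 358.5 rad/s
τ = P_out/ω = 31247/358.5 = 87.16 N·m
In lb·ft: 87.16/1.356 = 64.3 lb·ft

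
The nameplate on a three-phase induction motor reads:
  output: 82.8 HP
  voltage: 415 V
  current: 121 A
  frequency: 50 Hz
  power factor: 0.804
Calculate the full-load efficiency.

88.3 %

P_out = 82.8 × 746 = 61769 W
P_in = √3·V_L·I_L·cosφ = 1.732 × 415 × 121 × 0.804 = 69926 W
η = P_out / P_in = 61769 / 69926 = 0.883 = 88.3%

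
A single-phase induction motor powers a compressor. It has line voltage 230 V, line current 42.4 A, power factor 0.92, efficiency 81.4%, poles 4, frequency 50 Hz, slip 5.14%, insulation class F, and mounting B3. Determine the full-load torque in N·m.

49 N·m

P_in = V·I·cosφ = 230 × 42.4 × 0.92 = 8972 W
P_out = η·P_in = 0.814 × 8972 = 7303 W
n_s = 120×50/4 = 1500 rpm; n = 1500×(1−0.0514) = 1423 rpm
ω = 2π×1423/60 = 149 rad/s
τ = P_out/ω = 7303/149 = 49 N·m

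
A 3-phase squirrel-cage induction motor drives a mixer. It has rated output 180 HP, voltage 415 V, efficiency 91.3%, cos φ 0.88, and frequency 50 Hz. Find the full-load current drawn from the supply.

P_out = 180 × 746 = 134280 W
P_in = P_out / η = 134280 / 0.913 = 147076 W
I_L = P_in / (√3·V_L·cosφ) = 147076 / (1.732 × 415 × 0.88) = 233 A

233 A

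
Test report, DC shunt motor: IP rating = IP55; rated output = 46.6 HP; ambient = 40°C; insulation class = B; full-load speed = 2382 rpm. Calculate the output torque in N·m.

139 N·m

P_out = 46.6 × 746 = 34764 W
ω = 2π × 2382/60 = 249.4 rad/s
τ = P_out/ω = 34764/249.4 = 139 N·m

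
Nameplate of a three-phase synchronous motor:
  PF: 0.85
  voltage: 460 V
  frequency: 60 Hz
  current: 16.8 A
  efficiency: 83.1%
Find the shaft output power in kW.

9.45 kW

P_in = √3·V·I·cosφ = 1.732 × 460 × 16.8 × 0.85 = 11377 W
P_out = η·P_in = 0.831 × 11377 = 9454 W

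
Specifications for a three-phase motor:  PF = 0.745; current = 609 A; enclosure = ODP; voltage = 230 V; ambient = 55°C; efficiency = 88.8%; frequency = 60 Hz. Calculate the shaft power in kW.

P_in = √3·V·I·cosφ = 1.732 × 230 × 609 × 0.745 = 180738 W
P_out = η·P_in = 0.888 × 180738 = 160495 W

160 kW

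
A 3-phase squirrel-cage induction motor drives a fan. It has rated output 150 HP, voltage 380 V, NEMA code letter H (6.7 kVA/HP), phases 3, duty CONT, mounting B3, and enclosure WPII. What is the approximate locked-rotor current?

1530 A

S_LR = 6.7 × 150 = 1005 kVA
I_LR = S_LR/(√3·V_L) = 1005000/(1.732×380) = 1530 A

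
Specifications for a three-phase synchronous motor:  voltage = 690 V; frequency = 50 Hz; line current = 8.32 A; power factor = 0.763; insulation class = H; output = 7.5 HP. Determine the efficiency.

73.7 %

P_out = 7.5 × 746 = 5595 W
P_in = √3·V_L·I_L·cosφ = 1.732 × 690 × 8.32 × 0.763 = 7587 W
η = P_out / P_in = 5595 / 7587 = 0.737 = 73.7%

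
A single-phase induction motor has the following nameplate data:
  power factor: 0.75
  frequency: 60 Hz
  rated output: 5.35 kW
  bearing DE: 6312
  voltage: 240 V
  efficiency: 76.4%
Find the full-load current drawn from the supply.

38.9 A

P_out = 5.35 kW = 5350 W
P_in = P_out / η = 5350 / 0.764 = 7003 W
I = P_in / (V·cosφ) = 7003 / (240 × 0.75) = 38.9 A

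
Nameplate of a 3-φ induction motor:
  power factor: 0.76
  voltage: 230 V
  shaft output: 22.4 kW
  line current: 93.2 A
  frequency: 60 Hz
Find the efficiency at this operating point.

79.4 %

P_out = 22.4 kW = 22400 W
P_in = √3·V_L·I_L·cosφ = 1.732 × 230 × 93.2 × 0.76 = 28217 W
η = P_out / P_in = 22400 / 28217 = 0.794 = 79.4%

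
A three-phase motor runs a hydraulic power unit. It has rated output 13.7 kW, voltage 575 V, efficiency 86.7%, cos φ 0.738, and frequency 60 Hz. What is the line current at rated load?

P_out = 13.7 kW = 13700 W
P_in = P_out / η = 13700 / 0.867 = 15802 W
I_L = P_in / (√3·V_L·cosφ) = 15802 / (1.732 × 575 × 0.738) = 21.5 A

21.5 A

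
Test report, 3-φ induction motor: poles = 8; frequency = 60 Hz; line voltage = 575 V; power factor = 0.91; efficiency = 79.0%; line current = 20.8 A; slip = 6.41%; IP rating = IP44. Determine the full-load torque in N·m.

169 N·m

P_in = √3·V·I·cosφ = 1.732 × 575 × 20.8 × 0.91 = 18850 W
P_out = η·P_in = 0.79 × 18850 = 14892 W
n_s = 120×60/8 = 900 rpm; n = 900×(1−0.0641) = 842 rpm
ω = 2π×842/60 = 88.17 rad/s
τ = P_out/ω = 14892/88.17 = 169 N·m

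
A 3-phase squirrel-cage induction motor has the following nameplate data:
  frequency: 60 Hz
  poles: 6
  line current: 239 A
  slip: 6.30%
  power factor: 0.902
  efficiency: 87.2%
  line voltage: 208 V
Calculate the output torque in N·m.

575 N·m

P_in = √3·V·I·cosφ = 1.732 × 208 × 239 × 0.902 = 77663 W
P_out = η·P_in = 0.872 × 77663 = 67722 W
n_s = 120×60/6 = 1200 rpm; n = 1200×(1−0.063) = 1124 rpm
ω = 2π×1124/60 = 117.7 rad/s
τ = P_out/ω = 67722/117.7 = 575 N·m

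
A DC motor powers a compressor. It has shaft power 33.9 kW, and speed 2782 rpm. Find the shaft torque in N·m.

116 N·m

ω = 2π × 2782/60 = 291.3 rad/s
τ = P/ω = 33900/291.3 = 116 N·m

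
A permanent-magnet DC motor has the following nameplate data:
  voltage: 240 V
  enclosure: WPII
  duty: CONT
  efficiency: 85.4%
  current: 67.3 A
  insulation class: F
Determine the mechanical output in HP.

18.5 HP

P_in = V·I = 240 × 67.3 = 16152 W
P_out = η·P_in = 0.854 × 16152 = 13794 W
= 13794/746 = 18.5 HP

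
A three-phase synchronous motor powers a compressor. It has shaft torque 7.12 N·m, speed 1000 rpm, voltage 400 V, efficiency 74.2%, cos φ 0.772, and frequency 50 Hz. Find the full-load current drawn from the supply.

ω = 2π×1000/60 = 104.7 rad/s; P_out = τω = 7.12 × 104.7 = 745 W
P_in = P_out / η = 745 / 0.742 = 1004 W
I_L = P_in / (√3·V_L·cosφ) = 1004 / (1.732 × 400 × 0.772) = 1.88 A

1.88 A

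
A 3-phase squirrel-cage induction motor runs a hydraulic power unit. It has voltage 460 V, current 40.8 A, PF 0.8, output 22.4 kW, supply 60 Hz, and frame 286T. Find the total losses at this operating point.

3610 W

P_in = √3·V·I·cosφ = 1.732×460×40.8×0.8 = 26005 W
P_out = 22400 W
Losses = P_in − P_out = 26005 − 22400 = 3605 W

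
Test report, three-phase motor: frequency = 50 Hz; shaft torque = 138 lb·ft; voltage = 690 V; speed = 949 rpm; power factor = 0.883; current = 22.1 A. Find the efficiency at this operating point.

79.7 %

τ = 138 lb·ft × 1.356 = 187.1 N·m
ω = 2π × 949/60 = 99.38 rad/s; P_out = τω = 187.1 × 99.38 = 18594 W
P_in = √3·V_L·I_L·cosφ = 1.732 × 690 × 22.1 × 0.883 = 23321 W
η = P_out / P_in = 18594 / 23321 = 0.797 = 79.7%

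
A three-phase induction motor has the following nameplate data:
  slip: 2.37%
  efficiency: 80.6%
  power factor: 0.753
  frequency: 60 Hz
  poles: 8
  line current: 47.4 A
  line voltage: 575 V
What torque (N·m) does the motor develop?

311 N·m

P_in = √3·V·I·cosφ = 1.732 × 575 × 47.4 × 0.753 = 35546 W
P_out = η·P_in = 0.806 × 35546 = 28650 W
n_s = 120×60/8 = 900 rpm; n = 900×(1−0.0237) = 879 rpm
ω = 2π×879/60 = 92.05 rad/s
τ = P_out/ω = 28650/92.05 = 311 N·m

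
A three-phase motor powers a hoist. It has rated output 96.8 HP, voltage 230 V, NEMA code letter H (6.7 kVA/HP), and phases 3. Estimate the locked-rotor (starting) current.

1630 A

S_LR = 6.7 × 96.8 = 648.56 kVA
I_LR = S_LR/(√3·V_L) = 648560/(1.732×230) = 1630 A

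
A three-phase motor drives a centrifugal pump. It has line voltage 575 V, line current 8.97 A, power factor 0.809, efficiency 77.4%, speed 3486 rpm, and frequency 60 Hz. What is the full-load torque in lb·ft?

11.3 lb·ft

P_in = √3·V·I·cosφ = 1.732 × 575 × 8.97 × 0.809 = 7227 W
P_out = η·P_in = 0.774 × 7227 = 5594 W
n = 3486 rpm
ω = 2π×3486/60 = 365.1 rad/s
τ = P_out/ω = 5594/365.1 = 15.32 N·m
In lb·ft: 15.32/1.356 = 11.3 lb·ft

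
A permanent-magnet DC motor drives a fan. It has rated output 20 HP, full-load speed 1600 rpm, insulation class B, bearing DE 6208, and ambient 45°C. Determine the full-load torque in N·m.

89 N·m

P_out = 20 × 746 = 14920 W
ω = 2π × 1600/60 = 167.6 rad/s
τ = P_out/ω = 14920/167.6 = 89 N·m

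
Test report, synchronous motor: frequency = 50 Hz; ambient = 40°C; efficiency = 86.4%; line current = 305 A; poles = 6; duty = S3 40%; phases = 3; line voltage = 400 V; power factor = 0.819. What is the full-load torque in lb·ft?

1050 lb·ft

P_in = √3·V·I·cosφ = 1.732 × 400 × 305 × 0.819 = 173058 W
P_out = η·P_in = 0.864 × 173058 = 149522 W
n = n_s = 120×50/6 = 1000 rpm (synchronous)
ω = 2π×1000/60 = 104.7 rad/s
τ = P_out/ω = 149522/104.7 = 1428 N·m
In lb·ft: 1428/1.356 = 1050 lb·ft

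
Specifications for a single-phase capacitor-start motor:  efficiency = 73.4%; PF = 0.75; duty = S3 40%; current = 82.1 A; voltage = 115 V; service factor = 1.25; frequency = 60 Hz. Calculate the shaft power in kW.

P_in = V·I·cosφ = 115 × 82.1 × 0.75 = 7081 W
P_out = η·P_in = 0.734 × 7081 = 5197 W

5.2 kW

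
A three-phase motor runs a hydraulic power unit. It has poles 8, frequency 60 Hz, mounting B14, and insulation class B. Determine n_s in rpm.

900 rpm

n_s = 120f/p = 120×60/8 = 900 rpm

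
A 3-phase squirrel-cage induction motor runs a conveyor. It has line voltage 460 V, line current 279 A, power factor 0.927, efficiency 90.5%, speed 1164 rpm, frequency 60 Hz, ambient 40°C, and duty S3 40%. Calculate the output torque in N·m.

1530 N·m

P_in = √3·V·I·cosφ = 1.732 × 460 × 279 × 0.927 = 206058 W
P_out = η·P_in = 0.905 × 206058 = 186482 W
n = 1164 rpm
ω = 2π×1164/60 = 121.9 rad/s
τ = P_out/ω = 186482/121.9 = 1530 N·m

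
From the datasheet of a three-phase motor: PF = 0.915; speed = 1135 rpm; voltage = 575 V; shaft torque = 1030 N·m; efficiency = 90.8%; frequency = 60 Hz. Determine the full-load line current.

ω = 2π×1135/60 = 118.9 rad/s; P_out = τω = 1030 × 118.9 = 122467 W
P_in = P_out / η = 122467 / 0.908 = 134876 W
I_L = P_in / (√3·V_L·cosφ) = 134876 / (1.732 × 575 × 0.915) = 148 A

148 A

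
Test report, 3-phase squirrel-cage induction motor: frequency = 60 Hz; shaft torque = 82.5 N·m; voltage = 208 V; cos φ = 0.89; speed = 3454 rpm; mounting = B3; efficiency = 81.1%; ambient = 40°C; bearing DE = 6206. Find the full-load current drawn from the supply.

ω = 2π×3454/60 = 361.7 rad/s; P_out = τω = 82.5 × 361.7 = 29840 W
P_in = P_out / η = 29840 / 0.811 = 36794 W
I_L = P_in / (√3·V_L·cosφ) = 36794 / (1.732 × 208 × 0.89) = 115 A

115 A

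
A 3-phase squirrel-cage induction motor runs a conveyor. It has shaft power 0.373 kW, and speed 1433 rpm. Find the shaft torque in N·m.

2.49 N·m

ω = 2π × 1433/60 = 150.1 rad/s
τ = P/ω = 373/150.1 = 2.49 N·m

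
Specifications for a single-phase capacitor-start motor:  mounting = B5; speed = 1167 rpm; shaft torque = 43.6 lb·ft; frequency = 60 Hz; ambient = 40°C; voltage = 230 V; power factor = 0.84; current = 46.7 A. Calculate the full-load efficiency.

80.1 %

τ = 43.6 lb·ft × 1.356 = 59.12 N·m
ω = 2π × 1167/60 = 122.2 rad/s; P_out = τω = 59.12 × 122.2 = 7224 W
P_in = V·I·cosφ = 230 × 46.7 × 0.84 = 9022 W
η = P_out / P_in = 7224 / 9022 = 0.801 = 80.1%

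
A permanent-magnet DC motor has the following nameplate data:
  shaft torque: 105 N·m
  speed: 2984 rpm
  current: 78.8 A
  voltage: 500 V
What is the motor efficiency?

83.3 %

ω = 2π × 2984/60 = 312.5 rad/s; P_out = τω = 105 × 312.5 = 32813 W
P_in = V·I = 500 × 78.8 = 39400 W
η = P_out / P_in = 32813 / 39400 = 0.833 = 83.3%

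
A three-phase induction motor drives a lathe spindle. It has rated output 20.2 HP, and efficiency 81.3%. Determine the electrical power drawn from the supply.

P_out = 20.2 × 746 = 15069 W
P_in = P_out/η = 15069/0.813 = 18535 W = 18.5 kW

18.5 kW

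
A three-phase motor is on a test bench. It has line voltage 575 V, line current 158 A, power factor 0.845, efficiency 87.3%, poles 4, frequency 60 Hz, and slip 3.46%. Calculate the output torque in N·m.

638 N·m

P_in = √3·V·I·cosφ = 1.732 × 575 × 158 × 0.845 = 132963 W
P_out = η·P_in = 0.873 × 132963 = 116077 W
n_s = 120×60/4 = 1800 rpm; n = 1800×(1−0.0346) = 1738 rpm
ω = 2π×1738/60 = 182 rad/s
τ = P_out/ω = 116077/182 = 638 N·m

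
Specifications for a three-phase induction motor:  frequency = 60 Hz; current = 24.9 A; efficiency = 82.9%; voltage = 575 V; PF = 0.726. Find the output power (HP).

P_in = √3·V·I·cosφ = 1.732 × 575 × 24.9 × 0.726 = 18003 W
P_out = η·P_in = 0.829 × 18003 = 14924 W
= 14924/746 = 20 HP

20 HP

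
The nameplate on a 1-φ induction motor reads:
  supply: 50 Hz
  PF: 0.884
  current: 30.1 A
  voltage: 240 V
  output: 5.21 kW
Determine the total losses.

P_in = V·I·cosφ = 240×30.1×0.884 = 6386 W
P_out = 5210 W
Losses = P_in − P_out = 6386 − 5210 = 1176 W

1.18 kW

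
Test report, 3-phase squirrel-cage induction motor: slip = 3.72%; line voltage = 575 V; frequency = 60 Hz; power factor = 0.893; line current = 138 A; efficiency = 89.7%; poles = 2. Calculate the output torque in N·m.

303 N·m

P_in = √3·V·I·cosφ = 1.732 × 575 × 138 × 0.893 = 122729 W
P_out = η·P_in = 0.897 × 122729 = 110088 W
n_s = 120×60/2 = 3600 rpm; n = 3600×(1−0.0372) = 3466 rpm
ω = 2π×3466/60 = 363 rad/s
τ = P_out/ω = 110088/363 = 303 N·m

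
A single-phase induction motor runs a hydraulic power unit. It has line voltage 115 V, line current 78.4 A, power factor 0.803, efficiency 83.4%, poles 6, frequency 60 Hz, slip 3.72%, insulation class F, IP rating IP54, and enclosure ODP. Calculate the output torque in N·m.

49.9 N·m

P_in = V·I·cosφ = 115 × 78.4 × 0.803 = 7240 W
P_out = η·P_in = 0.834 × 7240 = 6038 W
n_s = 120×60/6 = 1200 rpm; n = 1200×(1−0.0372) = 1155 rpm
ω = 2π×1155/60 = 121 rad/s
τ = P_out/ω = 6038/121 = 49.9 N·m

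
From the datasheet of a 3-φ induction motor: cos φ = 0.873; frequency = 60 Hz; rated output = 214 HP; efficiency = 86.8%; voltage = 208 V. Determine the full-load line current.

P_out = 214 × 746 = 159644 W
P_in = P_out / η = 159644 / 0.868 = 183922 W
I_L = P_in / (√3·V_L·cosφ) = 183922 / (1.732 × 208 × 0.873) = 585 A

585 A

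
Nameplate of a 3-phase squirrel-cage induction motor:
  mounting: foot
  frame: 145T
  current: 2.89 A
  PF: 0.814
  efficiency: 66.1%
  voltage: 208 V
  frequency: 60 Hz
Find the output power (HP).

P_in = √3·V·I·cosφ = 1.732 × 208 × 2.89 × 0.814 = 847 W
P_out = η·P_in = 0.661 × 847 = 560 W
= 560/746 = 0.751 HP

0.751 HP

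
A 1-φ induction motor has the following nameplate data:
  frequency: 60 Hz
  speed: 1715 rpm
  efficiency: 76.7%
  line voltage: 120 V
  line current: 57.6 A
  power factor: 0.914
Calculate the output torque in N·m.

P_in = V·I·cosφ = 120 × 57.6 × 0.914 = 6318 W
P_out = η·P_in = 0.767 × 6318 = 4846 W
n = 1715 rpm
ω = 2π×1715/60 = 179.6 rad/s
τ = P_out/ω = 4846/179.6 = 27 N·m

27 N·m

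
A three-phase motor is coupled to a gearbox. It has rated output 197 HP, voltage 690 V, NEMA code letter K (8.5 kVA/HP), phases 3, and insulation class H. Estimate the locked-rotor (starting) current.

S_LR = 8.5 × 197 = 1674.5 kVA
I_LR = S_LR/(√3·V_L) = 1674500/(1.732×690) = 1400 A

1400 A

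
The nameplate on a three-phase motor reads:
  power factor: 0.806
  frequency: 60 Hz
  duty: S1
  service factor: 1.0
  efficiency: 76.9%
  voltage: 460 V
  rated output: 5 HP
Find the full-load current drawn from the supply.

P_out = 5 × 746 = 3730 W
P_in = P_out / η = 3730 / 0.769 = 4850 W
I_L = P_in / (√3·V_L·cosφ) = 4850 / (1.732 × 460 × 0.806) = 7.55 A

7.55 A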